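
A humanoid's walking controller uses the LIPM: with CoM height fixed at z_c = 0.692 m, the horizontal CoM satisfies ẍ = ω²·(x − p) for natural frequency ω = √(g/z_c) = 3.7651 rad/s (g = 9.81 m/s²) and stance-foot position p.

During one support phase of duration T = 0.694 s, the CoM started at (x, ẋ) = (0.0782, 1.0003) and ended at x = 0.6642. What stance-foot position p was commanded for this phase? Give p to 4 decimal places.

p = 0.2859

ωT = 3.7651·0.694 = 2.612979; cosh(ωT) = 6.856472, sinh(ωT) = 6.783156
x(T) = p + (x₀−p)·cosh(ωT) + (ẋ₀/ω)·sinh(ωT) ⇒ p·(1 − cosh) = x(T) − x₀·cosh − (ẋ₀/ω)·sinh
numerator   = 0.6642 − (0.0782)·6.856472 − (1.0003/3.7651)·6.783156 = -1.674104
denominator = 1 − 6.856472 = -5.856472
p = -1.674104 / -5.856472 = 0.2859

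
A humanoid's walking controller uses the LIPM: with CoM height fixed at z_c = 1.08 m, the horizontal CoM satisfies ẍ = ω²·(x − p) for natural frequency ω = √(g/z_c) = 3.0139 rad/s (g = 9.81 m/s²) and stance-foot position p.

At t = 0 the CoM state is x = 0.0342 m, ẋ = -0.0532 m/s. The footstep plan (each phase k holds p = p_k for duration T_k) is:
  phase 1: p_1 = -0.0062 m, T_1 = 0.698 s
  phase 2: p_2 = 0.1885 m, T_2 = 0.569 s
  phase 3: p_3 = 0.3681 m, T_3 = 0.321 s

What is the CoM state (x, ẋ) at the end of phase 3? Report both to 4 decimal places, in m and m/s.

x = 0.0310, ẋ = -0.7716

phase 1: p=-0.0062, T=0.698, ωT=2.103702, cosh=4.159231, sinh=4.037227; start (x,ẋ)=(0.034200, -0.053200) → end (x,ẋ)=(0.090570, 0.270308)
phase 2: p=0.1885, T=0.569, ωT=1.714909, cosh=2.868075, sinh=2.688095; start (x,ẋ)=(0.090570, 0.270308) → end (x,ẋ)=(0.148716, -0.018134)
phase 3: p=0.3681, T=0.321, ωT=0.967462, cosh=1.505652, sinh=1.125606; start (x,ẋ)=(0.148716, -0.018134) → end (x,ẋ)=(0.031011, -0.771556)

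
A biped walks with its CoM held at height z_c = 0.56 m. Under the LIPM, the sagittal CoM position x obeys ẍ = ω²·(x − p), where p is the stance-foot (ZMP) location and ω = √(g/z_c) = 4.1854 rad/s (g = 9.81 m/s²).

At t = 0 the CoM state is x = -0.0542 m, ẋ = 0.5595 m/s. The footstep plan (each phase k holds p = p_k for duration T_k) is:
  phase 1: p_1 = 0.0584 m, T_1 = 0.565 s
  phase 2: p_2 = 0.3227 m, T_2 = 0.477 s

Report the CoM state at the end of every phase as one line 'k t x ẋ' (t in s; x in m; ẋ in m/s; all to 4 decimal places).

phase 1: p=0.0584, T=0.565, ωT=2.364751, cosh=5.367681, sinh=5.273708; start (x,ẋ)=(-0.054200, 0.559500) → end (x,ẋ)=(0.158983, 0.517845)
phase 2: p=0.3227, T=0.477, ωT=1.996436, cosh=3.749293, sinh=3.613474; start (x,ẋ)=(0.158983, 0.517845) → end (x,ẋ)=(0.155960, -0.534475)

1 0.5650 0.1590 0.5178
2 1.0420 0.1560 -0.5345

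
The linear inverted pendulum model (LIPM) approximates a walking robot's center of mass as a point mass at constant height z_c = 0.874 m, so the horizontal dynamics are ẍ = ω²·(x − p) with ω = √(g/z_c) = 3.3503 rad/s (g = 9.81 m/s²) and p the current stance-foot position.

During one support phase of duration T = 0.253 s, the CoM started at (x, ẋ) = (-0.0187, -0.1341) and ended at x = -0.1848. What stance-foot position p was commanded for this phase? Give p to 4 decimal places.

p = 0.3169

ωT = 3.3503·0.253 = 0.847626; cosh(ωT) = 1.381265, sinh(ωT) = 0.952834
x(T) = p + (x₀−p)·cosh(ωT) + (ẋ₀/ω)·sinh(ωT) ⇒ p·(1 − cosh) = x(T) − x₀·cosh − (ẋ₀/ω)·sinh
numerator   = -0.1848 − (-0.0187)·1.381265 − (-0.1341/3.3503)·0.952834 = -0.120832
denominator = 1 − 1.381265 = -0.381265
p = -0.120832 / -0.381265 = 0.3169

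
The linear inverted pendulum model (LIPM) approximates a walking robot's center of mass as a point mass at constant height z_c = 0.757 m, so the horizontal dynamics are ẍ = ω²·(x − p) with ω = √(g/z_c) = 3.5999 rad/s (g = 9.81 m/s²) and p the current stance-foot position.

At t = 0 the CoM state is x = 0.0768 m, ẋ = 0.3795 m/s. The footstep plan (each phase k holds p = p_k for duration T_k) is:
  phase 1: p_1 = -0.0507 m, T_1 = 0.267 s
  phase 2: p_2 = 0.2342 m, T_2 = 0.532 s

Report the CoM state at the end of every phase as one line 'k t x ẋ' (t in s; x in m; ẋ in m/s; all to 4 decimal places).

1 0.2670 0.2580 1.0810
2 0.7990 1.3139 4.0335

phase 1: p=-0.0507, T=0.267, ωT=0.961173, cosh=1.498603, sinh=1.116159; start (x,ẋ)=(0.076800, 0.379500) → end (x,ẋ)=(0.258037, 1.081023)
phase 2: p=0.2342, T=0.532, ωT=1.915147, cosh=3.467628, sinh=3.320307; start (x,ẋ)=(0.258037, 1.081023) → end (x,ẋ)=(1.313921, 4.033503)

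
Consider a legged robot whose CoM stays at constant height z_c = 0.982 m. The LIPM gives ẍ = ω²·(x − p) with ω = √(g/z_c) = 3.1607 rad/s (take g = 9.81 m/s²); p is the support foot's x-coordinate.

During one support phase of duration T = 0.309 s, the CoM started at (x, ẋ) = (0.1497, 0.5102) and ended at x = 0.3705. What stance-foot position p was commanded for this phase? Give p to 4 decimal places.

p = 0.0783

ωT = 3.1607·0.309 = 0.976656; cosh(ωT) = 1.516065, sinh(ωT) = 1.139497
x(T) = p + (x₀−p)·cosh(ωT) + (ẋ₀/ω)·sinh(ωT) ⇒ p·(1 − cosh) = x(T) − x₀·cosh − (ẋ₀/ω)·sinh
numerator   = 0.3705 − (0.1497)·1.516065 − (0.5102/3.1607)·1.139497 = -0.040392
denominator = 1 − 1.516065 = -0.516065
p = -0.040392 / -0.516065 = 0.0783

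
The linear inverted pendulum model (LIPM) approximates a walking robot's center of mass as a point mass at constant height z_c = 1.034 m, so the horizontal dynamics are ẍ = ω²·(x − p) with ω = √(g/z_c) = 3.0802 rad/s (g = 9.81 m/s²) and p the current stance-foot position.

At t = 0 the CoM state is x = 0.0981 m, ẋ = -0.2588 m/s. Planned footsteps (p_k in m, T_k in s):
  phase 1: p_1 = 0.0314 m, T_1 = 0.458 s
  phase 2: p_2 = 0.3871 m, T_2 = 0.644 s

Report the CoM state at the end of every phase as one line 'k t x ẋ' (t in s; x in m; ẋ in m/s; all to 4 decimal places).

phase 1: p=0.0314, T=0.458, ωT=1.410732, cosh=2.171459, sinh=1.927494; start (x,ẋ)=(0.098100, -0.258800) → end (x,ẋ)=(0.014287, -0.165971)
phase 2: p=0.3871, T=0.644, ωT=1.983649, cosh=3.703392, sinh=3.565826; start (x,ẋ)=(0.014287, -0.165971) → end (x,ẋ)=(-1.185710, -4.709429)

1 0.4580 0.0143 -0.1660
2 1.1020 -1.1857 -4.7094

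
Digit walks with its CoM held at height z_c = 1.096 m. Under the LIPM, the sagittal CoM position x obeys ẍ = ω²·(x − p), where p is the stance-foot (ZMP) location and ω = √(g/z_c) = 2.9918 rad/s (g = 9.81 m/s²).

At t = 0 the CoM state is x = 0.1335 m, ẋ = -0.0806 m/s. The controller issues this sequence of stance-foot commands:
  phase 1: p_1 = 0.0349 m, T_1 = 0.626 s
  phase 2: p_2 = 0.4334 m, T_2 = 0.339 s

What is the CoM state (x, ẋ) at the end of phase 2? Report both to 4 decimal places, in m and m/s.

phase 1: p=0.0349, T=0.626, ωT=1.872867, cosh=3.330303, sinh=3.176621; start (x,ẋ)=(0.133500, -0.080600) → end (x,ẋ)=(0.277689, 0.668654)
phase 2: p=0.4334, T=0.339, ωT=1.014220, cosh=1.559949, sinh=1.197264; start (x,ẋ)=(0.277689, 0.668654) → end (x,ẋ)=(0.458081, 0.485312)

x = 0.4581, ẋ = 0.4853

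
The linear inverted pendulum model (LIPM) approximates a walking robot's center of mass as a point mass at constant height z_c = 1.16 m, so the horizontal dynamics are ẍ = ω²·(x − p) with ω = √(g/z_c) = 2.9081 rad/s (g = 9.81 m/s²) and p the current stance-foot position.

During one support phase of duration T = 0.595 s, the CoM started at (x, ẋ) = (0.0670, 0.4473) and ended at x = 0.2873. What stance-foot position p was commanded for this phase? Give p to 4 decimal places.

ωT = 2.9081·0.595 = 1.730320; cosh(ωT) = 2.909842, sinh(ωT) = 2.732614
x(T) = p + (x₀−p)·cosh(ωT) + (ẋ₀/ω)·sinh(ωT) ⇒ p·(1 − cosh) = x(T) − x₀·cosh − (ẋ₀/ω)·sinh
numerator   = 0.2873 − (0.0670)·2.909842 − (0.4473/2.9081)·2.732614 = -0.327968
denominator = 1 − 2.909842 = -1.909842
p = -0.327968 / -1.909842 = 0.1717

p = 0.1717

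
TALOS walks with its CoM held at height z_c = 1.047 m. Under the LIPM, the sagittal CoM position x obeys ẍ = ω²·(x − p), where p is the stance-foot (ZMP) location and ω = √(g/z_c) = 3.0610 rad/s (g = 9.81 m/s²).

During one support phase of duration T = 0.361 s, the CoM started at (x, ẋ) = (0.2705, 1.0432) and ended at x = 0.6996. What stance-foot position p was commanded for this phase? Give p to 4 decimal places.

ωT = 3.0610·0.361 = 1.105021; cosh(ωT) = 1.675246, sinh(ωT) = 1.344042
x(T) = p + (x₀−p)·cosh(ωT) + (ẋ₀/ω)·sinh(ωT) ⇒ p·(1 − cosh) = x(T) − x₀·cosh − (ẋ₀/ω)·sinh
numerator   = 0.6996 − (0.2705)·1.675246 − (1.0432/3.0610)·1.344042 = -0.211608
denominator = 1 − 1.675246 = -0.675246
p = -0.211608 / -0.675246 = 0.3134

p = 0.3134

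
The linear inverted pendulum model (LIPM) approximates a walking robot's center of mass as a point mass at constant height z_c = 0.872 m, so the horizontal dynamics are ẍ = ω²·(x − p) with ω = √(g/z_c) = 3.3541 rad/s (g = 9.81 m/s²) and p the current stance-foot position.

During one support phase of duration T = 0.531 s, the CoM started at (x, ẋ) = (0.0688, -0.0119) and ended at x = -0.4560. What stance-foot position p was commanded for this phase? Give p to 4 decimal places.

p = 0.3195

ωT = 3.3541·0.531 = 1.781027; cosh(ωT) = 3.052208, sinh(ωT) = 2.883743
x(T) = p + (x₀−p)·cosh(ωT) + (ẋ₀/ω)·sinh(ωT) ⇒ p·(1 − cosh) = x(T) − x₀·cosh − (ẋ₀/ω)·sinh
numerator   = -0.4560 − (0.0688)·3.052208 − (-0.0119/3.3541)·2.883743 = -0.655761
denominator = 1 − 3.052208 = -2.052208
p = -0.655761 / -2.052208 = 0.3195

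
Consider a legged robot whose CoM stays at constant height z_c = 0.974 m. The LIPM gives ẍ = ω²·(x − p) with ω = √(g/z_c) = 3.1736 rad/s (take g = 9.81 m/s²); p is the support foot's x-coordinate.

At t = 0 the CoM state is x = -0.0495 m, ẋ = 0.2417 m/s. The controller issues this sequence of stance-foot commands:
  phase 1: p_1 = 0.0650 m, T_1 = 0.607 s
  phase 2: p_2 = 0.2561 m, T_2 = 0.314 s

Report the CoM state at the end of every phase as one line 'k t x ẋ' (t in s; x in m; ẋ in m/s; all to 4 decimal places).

1 0.6070 -0.0805 -0.3736
2 0.9210 -0.3996 -1.8245

phase 1: p=0.0650, T=0.607, ωT=1.926375, cosh=3.505129, sinh=3.359454; start (x,ẋ)=(-0.049500, 0.241700) → end (x,ẋ)=(-0.080483, -0.373559)
phase 2: p=0.2561, T=0.314, ωT=0.996510, cosh=1.538989, sinh=1.169824; start (x,ẋ)=(-0.080483, -0.373559) → end (x,ẋ)=(-0.399595, -1.824484)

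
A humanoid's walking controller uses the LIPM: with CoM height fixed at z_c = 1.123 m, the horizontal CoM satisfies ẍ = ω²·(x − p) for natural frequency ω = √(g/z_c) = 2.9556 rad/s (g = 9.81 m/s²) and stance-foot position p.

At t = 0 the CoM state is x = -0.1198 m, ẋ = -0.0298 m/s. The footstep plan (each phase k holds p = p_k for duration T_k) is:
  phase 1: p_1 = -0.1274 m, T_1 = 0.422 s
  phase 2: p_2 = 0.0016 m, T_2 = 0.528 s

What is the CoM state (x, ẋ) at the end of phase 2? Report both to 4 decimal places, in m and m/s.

phase 1: p=-0.1274, T=0.422, ωT=1.247263, cosh=1.884047, sinh=1.596757; start (x,ẋ)=(-0.119800, -0.029800) → end (x,ẋ)=(-0.129181, -0.020277)
phase 2: p=0.0016, T=0.528, ωT=1.560557, cosh=2.485745, sinh=2.275726; start (x,ẋ)=(-0.129181, -0.020277) → end (x,ẋ)=(-0.339100, -0.930053)

x = -0.3391, ẋ = -0.9301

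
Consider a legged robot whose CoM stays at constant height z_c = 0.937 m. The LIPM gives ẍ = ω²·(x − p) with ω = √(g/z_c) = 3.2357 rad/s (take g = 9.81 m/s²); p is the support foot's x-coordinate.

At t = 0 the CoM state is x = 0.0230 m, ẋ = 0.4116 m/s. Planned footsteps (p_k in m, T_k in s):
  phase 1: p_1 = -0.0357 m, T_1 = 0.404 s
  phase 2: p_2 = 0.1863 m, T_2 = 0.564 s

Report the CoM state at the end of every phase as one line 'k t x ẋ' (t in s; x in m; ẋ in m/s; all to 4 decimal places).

phase 1: p=-0.0357, T=0.404, ωT=1.307223, cosh=1.983233, sinh=1.712662; start (x,ẋ)=(0.023000, 0.411600) → end (x,ẋ)=(0.298576, 1.141594)
phase 2: p=0.1863, T=0.564, ωT=1.824935, cosh=3.181809, sinh=3.020581; start (x,ẋ)=(0.298576, 1.141594) → end (x,ẋ)=(1.609240, 4.729691)

1 0.4040 0.2986 1.1416
2 0.9680 1.6092 4.7297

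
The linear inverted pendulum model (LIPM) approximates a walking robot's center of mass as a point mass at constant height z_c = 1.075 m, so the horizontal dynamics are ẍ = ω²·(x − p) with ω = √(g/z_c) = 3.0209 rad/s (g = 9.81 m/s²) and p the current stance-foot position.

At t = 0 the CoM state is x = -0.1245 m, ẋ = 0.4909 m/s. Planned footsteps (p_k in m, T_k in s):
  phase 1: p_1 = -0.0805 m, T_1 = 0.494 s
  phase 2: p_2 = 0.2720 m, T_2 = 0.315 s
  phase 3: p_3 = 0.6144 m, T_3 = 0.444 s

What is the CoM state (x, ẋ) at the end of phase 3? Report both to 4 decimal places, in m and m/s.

x = 0.7590, ẋ = 0.8290

phase 1: p=-0.0805, T=0.494, ωT=1.492325, cosh=2.336136, sinh=2.111286; start (x,ẋ)=(-0.124500, 0.490900) → end (x,ẋ)=(0.159797, 0.866178)
phase 2: p=0.2720, T=0.315, ωT=0.951584, cosh=1.487968, sinh=1.101839; start (x,ẋ)=(0.159797, 0.866178) → end (x,ẋ)=(0.420974, 0.915371)
phase 3: p=0.6144, T=0.444, ωT=1.341280, cosh=2.042722, sinh=1.781211; start (x,ẋ)=(0.420974, 0.915371) → end (x,ẋ)=(0.759013, 0.829048)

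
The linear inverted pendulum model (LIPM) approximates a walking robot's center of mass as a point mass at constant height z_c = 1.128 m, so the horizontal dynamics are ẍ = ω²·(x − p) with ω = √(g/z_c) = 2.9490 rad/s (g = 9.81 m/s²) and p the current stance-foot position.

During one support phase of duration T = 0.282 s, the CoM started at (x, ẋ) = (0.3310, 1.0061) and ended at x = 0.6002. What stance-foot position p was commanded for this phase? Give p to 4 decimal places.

p = 0.4631

ωT = 2.9490·0.282 = 0.831618; cosh(ωT) = 1.366188, sinh(ωT) = 0.930844
x(T) = p + (x₀−p)·cosh(ωT) + (ẋ₀/ω)·sinh(ωT) ⇒ p·(1 − cosh) = x(T) − x₀·cosh − (ẋ₀/ω)·sinh
numerator   = 0.6002 − (0.3310)·1.366188 − (1.0061/2.9490)·0.930844 = -0.169581
denominator = 1 − 1.366188 = -0.366188
p = -0.169581 / -0.366188 = 0.4631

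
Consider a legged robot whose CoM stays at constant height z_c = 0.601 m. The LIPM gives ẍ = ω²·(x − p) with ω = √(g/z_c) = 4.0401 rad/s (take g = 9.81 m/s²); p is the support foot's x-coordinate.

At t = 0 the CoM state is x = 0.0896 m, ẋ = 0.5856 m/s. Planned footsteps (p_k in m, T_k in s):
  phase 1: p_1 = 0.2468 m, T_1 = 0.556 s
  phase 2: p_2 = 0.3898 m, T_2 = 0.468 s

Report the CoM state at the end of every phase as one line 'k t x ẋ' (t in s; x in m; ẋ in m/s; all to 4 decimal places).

1 0.5560 0.1729 -0.1694
2 1.0240 -0.4807 -3.4102

phase 1: p=0.2468, T=0.556, ωT=2.246296, cosh=4.779222, sinh=4.673432; start (x,ẋ)=(0.089600, 0.585600) → end (x,ẋ)=(0.172906, -0.169401)
phase 2: p=0.3898, T=0.468, ωT=1.890767, cosh=3.387701, sinh=3.236745; start (x,ẋ)=(0.172906, -0.169401) → end (x,ẋ)=(-0.480690, -3.410158)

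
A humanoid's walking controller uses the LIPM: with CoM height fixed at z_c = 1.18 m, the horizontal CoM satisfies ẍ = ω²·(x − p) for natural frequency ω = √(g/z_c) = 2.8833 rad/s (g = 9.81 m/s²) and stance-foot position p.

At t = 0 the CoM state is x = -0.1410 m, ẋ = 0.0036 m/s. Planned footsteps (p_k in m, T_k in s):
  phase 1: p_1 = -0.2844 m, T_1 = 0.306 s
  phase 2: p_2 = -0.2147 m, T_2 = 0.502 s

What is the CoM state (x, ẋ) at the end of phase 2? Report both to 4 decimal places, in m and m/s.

x = 0.3790, ẋ = 1.7191

phase 1: p=-0.2844, T=0.306, ωT=0.882290, cosh=1.415130, sinh=1.001296; start (x,ẋ)=(-0.141000, 0.003600) → end (x,ẋ)=(-0.080220, 0.419096)
phase 2: p=-0.2147, T=0.502, ωT=1.447417, cosh=2.243646, sinh=2.008469; start (x,ẋ)=(-0.080220, 0.419096) → end (x,ẋ)=(0.378962, 1.719078)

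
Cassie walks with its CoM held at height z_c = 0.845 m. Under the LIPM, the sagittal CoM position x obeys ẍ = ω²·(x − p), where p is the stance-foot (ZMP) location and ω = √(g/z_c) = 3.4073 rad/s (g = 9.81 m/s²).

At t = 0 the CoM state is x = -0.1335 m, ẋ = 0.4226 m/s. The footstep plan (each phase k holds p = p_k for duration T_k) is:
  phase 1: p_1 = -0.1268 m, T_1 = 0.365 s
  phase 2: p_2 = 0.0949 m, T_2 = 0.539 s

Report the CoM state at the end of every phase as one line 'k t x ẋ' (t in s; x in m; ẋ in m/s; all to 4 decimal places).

1 0.3650 0.0578 0.7575
2 0.9040 0.6554 2.0505

phase 1: p=-0.1268, T=0.365, ωT=1.243664, cosh=1.878313, sinh=1.589987; start (x,ẋ)=(-0.133500, 0.422600) → end (x,ẋ)=(0.057818, 0.757477)
phase 2: p=0.0949, T=0.539, ωT=1.836535, cosh=3.217063, sinh=3.057694; start (x,ẋ)=(0.057818, 0.757477) → end (x,ẋ)=(0.655361, 2.050513)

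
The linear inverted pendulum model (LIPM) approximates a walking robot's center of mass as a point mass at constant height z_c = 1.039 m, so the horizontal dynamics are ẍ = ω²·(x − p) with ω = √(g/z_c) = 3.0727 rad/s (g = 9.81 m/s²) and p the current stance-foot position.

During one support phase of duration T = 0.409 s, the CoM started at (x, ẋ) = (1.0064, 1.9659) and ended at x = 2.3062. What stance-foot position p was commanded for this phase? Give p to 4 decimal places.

p = 0.7098

ωT = 3.0727·0.409 = 1.256734; cosh(ωT) = 1.899255, sinh(ωT) = 1.614673
x(T) = p + (x₀−p)·cosh(ωT) + (ẋ₀/ω)·sinh(ωT) ⇒ p·(1 − cosh) = x(T) − x₀·cosh − (ẋ₀/ω)·sinh
numerator   = 2.3062 − (1.0064)·1.899255 − (1.9659/3.0727)·1.614673 = -0.638270
denominator = 1 − 1.899255 = -0.899255
p = -0.638270 / -0.899255 = 0.7098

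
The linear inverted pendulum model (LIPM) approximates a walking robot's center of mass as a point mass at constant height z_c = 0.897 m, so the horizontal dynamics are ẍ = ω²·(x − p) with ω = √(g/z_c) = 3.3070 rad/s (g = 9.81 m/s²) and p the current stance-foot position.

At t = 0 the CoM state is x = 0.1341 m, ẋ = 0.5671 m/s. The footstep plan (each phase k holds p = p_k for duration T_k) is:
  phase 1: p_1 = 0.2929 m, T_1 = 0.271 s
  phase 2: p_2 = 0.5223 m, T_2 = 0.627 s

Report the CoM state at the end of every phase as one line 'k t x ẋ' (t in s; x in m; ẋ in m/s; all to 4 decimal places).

1 0.2710 0.2410 0.2743
2 0.8980 -0.2892 -2.5321

phase 1: p=0.2929, T=0.271, ωT=0.896197, cosh=1.429193, sinh=1.021074; start (x,ẋ)=(0.134100, 0.567100) → end (x,ẋ)=(0.241043, 0.274277)
phase 2: p=0.5223, T=0.627, ωT=2.073489, cosh=4.039134, sinh=3.913387; start (x,ẋ)=(0.241043, 0.274277) → end (x,ẋ)=(-0.289166, -2.532071)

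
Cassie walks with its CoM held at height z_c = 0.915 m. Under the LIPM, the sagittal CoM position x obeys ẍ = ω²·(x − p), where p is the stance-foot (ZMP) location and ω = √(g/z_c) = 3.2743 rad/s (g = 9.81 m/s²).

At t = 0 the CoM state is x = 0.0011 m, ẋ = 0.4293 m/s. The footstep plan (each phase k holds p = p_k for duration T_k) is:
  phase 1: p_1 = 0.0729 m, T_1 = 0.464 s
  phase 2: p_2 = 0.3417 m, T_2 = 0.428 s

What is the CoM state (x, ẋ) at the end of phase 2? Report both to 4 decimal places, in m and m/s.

x = 0.3076, ẋ = 0.1408

phase 1: p=0.0729, T=0.464, ωT=1.519275, cosh=2.393891, sinh=2.175021; start (x,ẋ)=(0.001100, 0.429300) → end (x,ẋ)=(0.186190, 0.516362)
phase 2: p=0.3417, T=0.428, ωT=1.401400, cosh=2.153567, sinh=1.907315; start (x,ẋ)=(0.186190, 0.516362) → end (x,ẋ)=(0.307585, 0.140840)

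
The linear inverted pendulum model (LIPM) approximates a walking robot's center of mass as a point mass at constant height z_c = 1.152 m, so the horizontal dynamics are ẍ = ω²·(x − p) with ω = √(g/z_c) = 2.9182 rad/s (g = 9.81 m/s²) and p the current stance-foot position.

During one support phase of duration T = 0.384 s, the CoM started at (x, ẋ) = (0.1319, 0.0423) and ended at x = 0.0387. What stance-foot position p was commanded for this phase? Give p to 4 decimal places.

p = 0.2943

ωT = 2.9182·0.384 = 1.120589; cosh(ωT) = 1.696374, sinh(ωT) = 1.370286
x(T) = p + (x₀−p)·cosh(ωT) + (ẋ₀/ω)·sinh(ωT) ⇒ p·(1 − cosh) = x(T) − x₀·cosh − (ẋ₀/ω)·sinh
numerator   = 0.0387 − (0.1319)·1.696374 − (0.0423/2.9182)·1.370286 = -0.204914
denominator = 1 − 1.696374 = -0.696374
p = -0.204914 / -0.696374 = 0.2943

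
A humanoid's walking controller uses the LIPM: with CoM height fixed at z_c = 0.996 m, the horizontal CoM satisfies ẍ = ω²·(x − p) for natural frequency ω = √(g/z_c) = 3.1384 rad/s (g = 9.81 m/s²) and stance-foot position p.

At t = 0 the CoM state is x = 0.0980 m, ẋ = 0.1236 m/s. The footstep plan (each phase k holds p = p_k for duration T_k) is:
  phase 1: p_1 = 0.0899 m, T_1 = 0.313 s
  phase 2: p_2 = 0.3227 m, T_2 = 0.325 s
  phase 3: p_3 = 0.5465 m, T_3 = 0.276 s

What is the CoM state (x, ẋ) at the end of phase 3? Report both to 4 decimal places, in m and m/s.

x = -0.1346, ẋ = -1.7259

phase 1: p=0.0899, T=0.313, ωT=0.982319, cosh=1.522542, sinh=1.148101; start (x,ẋ)=(0.098000, 0.123600) → end (x,ẋ)=(0.147448, 0.217372)
phase 2: p=0.3227, T=0.325, ωT=1.019980, cosh=1.566871, sinh=1.206269; start (x,ẋ)=(0.147448, 0.217372) → end (x,ẋ)=(0.131652, -0.322865)
phase 3: p=0.5465, T=0.276, ωT=0.866198, cosh=1.399201, sinh=0.978653; start (x,ẋ)=(0.131652, -0.322865) → end (x,ẋ)=(-0.134635, -1.725920)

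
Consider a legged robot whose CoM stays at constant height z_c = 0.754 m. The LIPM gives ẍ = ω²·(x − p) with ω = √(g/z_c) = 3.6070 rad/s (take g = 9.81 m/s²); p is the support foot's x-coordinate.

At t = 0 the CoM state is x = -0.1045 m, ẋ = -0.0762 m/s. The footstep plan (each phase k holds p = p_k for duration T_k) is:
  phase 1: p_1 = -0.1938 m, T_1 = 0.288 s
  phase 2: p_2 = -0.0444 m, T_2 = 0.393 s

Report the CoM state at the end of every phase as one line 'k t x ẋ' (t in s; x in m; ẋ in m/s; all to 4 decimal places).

1 0.2880 -0.0779 0.2770
2 0.6810 0.0315 0.3701

phase 1: p=-0.1938, T=0.288, ωT=1.038816, cosh=1.589871, sinh=1.235998; start (x,ẋ)=(-0.104500, -0.076200) → end (x,ẋ)=(-0.077936, 0.276973)
phase 2: p=-0.0444, T=0.393, ωT=1.417551, cosh=2.184654, sinh=1.942347; start (x,ẋ)=(-0.077936, 0.276973) → end (x,ẋ)=(0.031484, 0.370138)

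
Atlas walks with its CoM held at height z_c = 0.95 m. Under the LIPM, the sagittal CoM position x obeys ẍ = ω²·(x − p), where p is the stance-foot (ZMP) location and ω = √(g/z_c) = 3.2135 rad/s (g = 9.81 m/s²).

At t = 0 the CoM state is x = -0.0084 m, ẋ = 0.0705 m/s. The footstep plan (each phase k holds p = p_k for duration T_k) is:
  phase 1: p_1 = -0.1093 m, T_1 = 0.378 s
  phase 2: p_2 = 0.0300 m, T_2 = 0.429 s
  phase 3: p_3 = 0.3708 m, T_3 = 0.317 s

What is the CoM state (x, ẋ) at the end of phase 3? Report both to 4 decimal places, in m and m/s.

x = 1.3413, ẋ = 3.5481

phase 1: p=-0.1093, T=0.378, ωT=1.214703, cosh=1.833046, sinh=1.536248; start (x,ẋ)=(-0.008400, 0.070500) → end (x,ẋ)=(0.109358, 0.627346)
phase 2: p=0.0300, T=0.429, ωT=1.378591, cosh=2.110620, sinh=1.858687; start (x,ẋ)=(0.109358, 0.627346) → end (x,ẋ)=(0.560350, 1.798083)
phase 3: p=0.3708, T=0.317, ωT=1.018679, cosh=1.565303, sinh=1.204232; start (x,ẋ)=(0.560350, 1.798083) → end (x,ẋ)=(1.341320, 3.548067)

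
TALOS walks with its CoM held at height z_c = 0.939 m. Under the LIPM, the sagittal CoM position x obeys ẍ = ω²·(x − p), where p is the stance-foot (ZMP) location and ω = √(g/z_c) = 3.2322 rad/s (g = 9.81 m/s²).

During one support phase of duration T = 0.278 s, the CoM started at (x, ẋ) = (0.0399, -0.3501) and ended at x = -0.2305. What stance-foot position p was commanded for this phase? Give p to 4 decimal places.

p = 0.4093

ωT = 3.2322·0.278 = 0.898552; cosh(ωT) = 1.431601, sinh(ωT) = 1.024442
x(T) = p + (x₀−p)·cosh(ωT) + (ẋ₀/ω)·sinh(ωT) ⇒ p·(1 − cosh) = x(T) − x₀·cosh − (ẋ₀/ω)·sinh
numerator   = -0.2305 − (0.0399)·1.431601 − (-0.3501/3.2322)·1.024442 = -0.176657
denominator = 1 − 1.431601 = -0.431601
p = -0.176657 / -0.431601 = 0.4093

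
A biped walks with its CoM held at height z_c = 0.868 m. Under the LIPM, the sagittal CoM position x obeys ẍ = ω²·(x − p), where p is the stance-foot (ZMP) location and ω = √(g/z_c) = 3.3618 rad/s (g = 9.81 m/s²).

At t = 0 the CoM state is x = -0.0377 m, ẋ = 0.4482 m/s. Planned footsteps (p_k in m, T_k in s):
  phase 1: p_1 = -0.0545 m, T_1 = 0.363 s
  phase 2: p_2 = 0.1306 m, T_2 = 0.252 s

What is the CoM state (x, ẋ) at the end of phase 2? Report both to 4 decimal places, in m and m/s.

phase 1: p=-0.0545, T=0.363, ωT=1.220333, cosh=1.841724, sinh=1.546593; start (x,ẋ)=(-0.037700, 0.448200) → end (x,ẋ)=(0.182635, 0.912810)
phase 2: p=0.1306, T=0.252, ωT=0.847174, cosh=1.380834, sinh=0.952209; start (x,ẋ)=(0.182635, 0.912810) → end (x,ẋ)=(0.460999, 1.427010)

x = 0.4610, ẋ = 1.4270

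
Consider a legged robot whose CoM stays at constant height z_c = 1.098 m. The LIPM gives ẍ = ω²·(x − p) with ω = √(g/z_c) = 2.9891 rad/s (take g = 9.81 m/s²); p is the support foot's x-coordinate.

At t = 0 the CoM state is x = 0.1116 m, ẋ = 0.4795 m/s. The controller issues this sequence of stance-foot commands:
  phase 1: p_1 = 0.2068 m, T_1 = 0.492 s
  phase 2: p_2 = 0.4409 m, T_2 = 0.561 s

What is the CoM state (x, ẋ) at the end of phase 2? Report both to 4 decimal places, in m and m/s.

phase 1: p=0.2068, T=0.492, ωT=1.470637, cosh=2.290893, sinh=2.061114; start (x,ẋ)=(0.111600, 0.479500) → end (x,ẋ)=(0.319343, 0.511968)
phase 2: p=0.4409, T=0.561, ωT=1.676885, cosh=2.767912, sinh=2.580957; start (x,ẋ)=(0.319343, 0.511968) → end (x,ẋ)=(0.546503, 0.479302)

x = 0.5465, ẋ = 0.4793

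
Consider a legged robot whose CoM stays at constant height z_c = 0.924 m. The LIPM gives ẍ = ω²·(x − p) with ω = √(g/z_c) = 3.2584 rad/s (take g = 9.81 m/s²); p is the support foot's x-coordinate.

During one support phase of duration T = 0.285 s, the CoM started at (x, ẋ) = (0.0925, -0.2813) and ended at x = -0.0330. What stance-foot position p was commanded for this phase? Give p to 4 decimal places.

ωT = 3.2584·0.285 = 0.928644; cosh(ωT) = 1.463082, sinh(ωT) = 1.067993
x(T) = p + (x₀−p)·cosh(ωT) + (ẋ₀/ω)·sinh(ωT) ⇒ p·(1 − cosh) = x(T) − x₀·cosh − (ẋ₀/ω)·sinh
numerator   = -0.0330 − (0.0925)·1.463082 − (-0.2813/3.2584)·1.067993 = -0.076134
denominator = 1 − 1.463082 = -0.463082
p = -0.076134 / -0.463082 = 0.1644

p = 0.1644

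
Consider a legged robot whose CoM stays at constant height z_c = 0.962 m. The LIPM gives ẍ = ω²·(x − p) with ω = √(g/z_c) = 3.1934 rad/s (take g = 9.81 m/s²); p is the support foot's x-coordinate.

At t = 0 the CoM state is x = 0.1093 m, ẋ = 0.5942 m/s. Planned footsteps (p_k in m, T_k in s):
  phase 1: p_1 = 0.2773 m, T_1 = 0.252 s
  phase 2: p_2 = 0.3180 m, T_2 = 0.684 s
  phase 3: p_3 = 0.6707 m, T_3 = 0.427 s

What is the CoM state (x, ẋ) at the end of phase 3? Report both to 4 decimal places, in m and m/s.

x = -0.0719, ẋ = -2.0650

phase 1: p=0.2773, T=0.252, ωT=0.804737, cosh=1.341657, sinh=0.894451; start (x,ẋ)=(0.109300, 0.594200) → end (x,ẋ)=(0.218333, 0.317347)
phase 2: p=0.3180, T=0.684, ωT=2.184286, cosh=4.498429, sinh=4.385871; start (x,ẋ)=(0.218333, 0.317347) → end (x,ẋ)=(0.305507, 0.031649)
phase 3: p=0.6707, T=0.427, ωT=1.363582, cosh=2.082958, sinh=1.827215; start (x,ẋ)=(0.305507, 0.031649) → end (x,ẋ)=(-0.071873, -2.064990)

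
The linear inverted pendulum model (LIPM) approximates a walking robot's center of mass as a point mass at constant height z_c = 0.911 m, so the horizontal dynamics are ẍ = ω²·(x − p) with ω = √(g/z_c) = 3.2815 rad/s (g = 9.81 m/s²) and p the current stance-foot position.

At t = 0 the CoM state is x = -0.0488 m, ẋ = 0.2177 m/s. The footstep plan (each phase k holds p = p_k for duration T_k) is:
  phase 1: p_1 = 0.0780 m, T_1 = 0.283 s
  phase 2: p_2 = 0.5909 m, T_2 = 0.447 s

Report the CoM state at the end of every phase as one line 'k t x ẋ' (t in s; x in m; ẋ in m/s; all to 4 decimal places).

1 0.2830 -0.0367 -0.1259
2 0.7300 -0.9206 -4.5140

phase 1: p=0.0780, T=0.283, ωT=0.928664, cosh=1.463104, sinh=1.068023; start (x,ẋ)=(-0.048800, 0.217700) → end (x,ẋ)=(-0.036667, -0.125880)
phase 2: p=0.5909, T=0.447, ωT=1.466830, cosh=2.283064, sinh=2.052408; start (x,ẋ)=(-0.036667, -0.125880) → end (x,ẋ)=(-0.920608, -4.514044)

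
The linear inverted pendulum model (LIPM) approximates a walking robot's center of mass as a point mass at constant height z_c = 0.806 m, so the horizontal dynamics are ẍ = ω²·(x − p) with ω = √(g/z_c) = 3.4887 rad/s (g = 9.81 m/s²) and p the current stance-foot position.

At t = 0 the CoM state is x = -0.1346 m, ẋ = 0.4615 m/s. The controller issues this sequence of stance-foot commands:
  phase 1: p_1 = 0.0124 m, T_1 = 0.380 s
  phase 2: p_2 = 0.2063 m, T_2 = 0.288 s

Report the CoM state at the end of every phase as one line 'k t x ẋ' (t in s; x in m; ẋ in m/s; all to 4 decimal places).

phase 1: p=0.0124, T=0.380, ωT=1.325706, cosh=2.015229, sinh=1.749614; start (x,ẋ)=(-0.134600, 0.461500) → end (x,ẋ)=(-0.052392, 0.032758)
phase 2: p=0.2063, T=0.288, ωT=1.004746, cosh=1.548675, sinh=1.182537; start (x,ẋ)=(-0.052392, 0.032758) → end (x,ẋ)=(-0.183227, -1.016508)

1 0.3800 -0.0524 0.0328
2 0.6680 -0.1832 -1.0165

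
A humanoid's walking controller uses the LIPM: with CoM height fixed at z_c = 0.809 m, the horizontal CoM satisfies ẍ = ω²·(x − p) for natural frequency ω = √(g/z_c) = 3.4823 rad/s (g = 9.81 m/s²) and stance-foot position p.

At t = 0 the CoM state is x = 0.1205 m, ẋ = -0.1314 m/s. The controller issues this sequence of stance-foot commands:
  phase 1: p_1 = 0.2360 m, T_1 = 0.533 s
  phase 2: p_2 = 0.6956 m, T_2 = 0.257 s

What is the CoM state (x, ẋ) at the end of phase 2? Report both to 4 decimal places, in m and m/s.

x = -1.1629, ẋ = -5.8004

phase 1: p=0.2360, T=0.533, ωT=1.856066, cosh=3.277401, sinh=3.121114; start (x,ẋ)=(0.120500, -0.131400) → end (x,ẋ)=(-0.260311, -1.685980)
phase 2: p=0.6956, T=0.257, ωT=0.894951, cosh=1.427922, sinh=1.019294; start (x,ẋ)=(-0.260311, -1.685980) → end (x,ẋ)=(-1.162865, -5.800443)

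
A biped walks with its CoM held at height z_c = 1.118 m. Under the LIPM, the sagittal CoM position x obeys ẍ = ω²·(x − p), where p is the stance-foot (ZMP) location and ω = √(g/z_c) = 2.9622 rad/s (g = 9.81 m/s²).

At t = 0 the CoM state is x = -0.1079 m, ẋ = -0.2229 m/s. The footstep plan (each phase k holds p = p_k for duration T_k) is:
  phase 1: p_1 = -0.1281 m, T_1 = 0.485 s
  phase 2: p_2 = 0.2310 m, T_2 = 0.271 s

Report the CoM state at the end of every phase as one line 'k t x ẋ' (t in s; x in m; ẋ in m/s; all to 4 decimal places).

phase 1: p=-0.1281, T=0.485, ωT=1.436667, cosh=2.222185, sinh=1.984466; start (x,ẋ)=(-0.107900, -0.222900) → end (x,ẋ)=(-0.232539, -0.376582)
phase 2: p=0.2310, T=0.271, ωT=0.802756, cosh=1.339888, sinh=0.891796; start (x,ẋ)=(-0.232539, -0.376582) → end (x,ẋ)=(-0.503464, -1.729098)

1 0.4850 -0.2325 -0.3766
2 0.7560 -0.5035 -1.7291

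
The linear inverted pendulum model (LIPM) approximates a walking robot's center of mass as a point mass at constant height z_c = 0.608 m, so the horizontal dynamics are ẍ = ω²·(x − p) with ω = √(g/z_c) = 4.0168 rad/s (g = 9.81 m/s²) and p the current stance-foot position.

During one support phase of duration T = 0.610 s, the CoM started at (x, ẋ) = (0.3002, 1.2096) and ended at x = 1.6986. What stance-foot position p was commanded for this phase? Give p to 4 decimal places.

p = 0.3692

ωT = 4.0168·0.610 = 2.450248; cosh(ωT) = 5.838747, sinh(ωT) = 5.752474
x(T) = p + (x₀−p)·cosh(ωT) + (ẋ₀/ω)·sinh(ωT) ⇒ p·(1 − cosh) = x(T) − x₀·cosh − (ẋ₀/ω)·sinh
numerator   = 1.6986 − (0.3002)·5.838747 − (1.2096/4.0168)·5.752474 = -1.786464
denominator = 1 − 5.838747 = -4.838747
p = -1.786464 / -4.838747 = 0.3692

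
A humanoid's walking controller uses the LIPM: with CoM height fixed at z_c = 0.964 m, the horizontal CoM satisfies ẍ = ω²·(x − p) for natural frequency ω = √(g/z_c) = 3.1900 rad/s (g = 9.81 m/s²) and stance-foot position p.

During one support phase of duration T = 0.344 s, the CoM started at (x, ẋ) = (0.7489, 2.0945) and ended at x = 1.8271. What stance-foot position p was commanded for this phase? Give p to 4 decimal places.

ωT = 3.1900·0.344 = 1.097360; cosh(ωT) = 1.664998, sinh(ωT) = 1.331247
x(T) = p + (x₀−p)·cosh(ωT) + (ẋ₀/ω)·sinh(ωT) ⇒ p·(1 − cosh) = x(T) − x₀·cosh − (ẋ₀/ω)·sinh
numerator   = 1.8271 − (0.7489)·1.664998 − (2.0945/3.1900)·1.331247 = -0.293892
denominator = 1 − 1.664998 = -0.664998
p = -0.293892 / -0.664998 = 0.4419

p = 0.4419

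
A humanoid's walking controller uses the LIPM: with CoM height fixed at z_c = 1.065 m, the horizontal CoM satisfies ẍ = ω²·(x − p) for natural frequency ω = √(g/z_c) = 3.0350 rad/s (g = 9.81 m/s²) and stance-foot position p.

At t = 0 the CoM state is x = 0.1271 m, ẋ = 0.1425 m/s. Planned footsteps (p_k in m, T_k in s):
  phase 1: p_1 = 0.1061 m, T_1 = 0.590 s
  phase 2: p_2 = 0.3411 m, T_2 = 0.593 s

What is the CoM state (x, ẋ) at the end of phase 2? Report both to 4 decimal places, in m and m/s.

phase 1: p=0.1061, T=0.590, ωT=1.790650, cosh=3.080099, sinh=2.913248; start (x,ẋ)=(0.127100, 0.142500) → end (x,ẋ)=(0.307566, 0.624590)
phase 2: p=0.3411, T=0.593, ωT=1.799755, cosh=3.106752, sinh=2.941413; start (x,ẋ)=(0.307566, 0.624590) → end (x,ẋ)=(0.842247, 1.641078)

x = 0.8422, ẋ = 1.6411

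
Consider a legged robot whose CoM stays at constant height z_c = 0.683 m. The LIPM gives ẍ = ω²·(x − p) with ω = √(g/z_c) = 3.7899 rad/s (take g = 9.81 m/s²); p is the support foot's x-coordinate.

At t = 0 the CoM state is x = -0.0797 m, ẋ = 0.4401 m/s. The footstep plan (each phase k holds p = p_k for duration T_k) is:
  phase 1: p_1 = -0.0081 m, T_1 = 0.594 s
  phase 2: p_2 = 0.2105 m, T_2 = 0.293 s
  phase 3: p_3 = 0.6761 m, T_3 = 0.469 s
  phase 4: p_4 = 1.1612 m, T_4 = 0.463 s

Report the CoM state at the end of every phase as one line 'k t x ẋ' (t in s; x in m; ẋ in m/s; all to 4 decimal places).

1 0.5940 0.1935 0.8389
2 0.8870 0.4814 1.3243
3 1.3560 1.0877 1.9085
4 1.8190 2.3546 4.9011

phase 1: p=-0.0081, T=0.594, ωT=2.251201, cosh=4.802203, sinh=4.696930; start (x,ẋ)=(-0.079700, 0.440100) → end (x,ẋ)=(0.193491, 0.838905)
phase 2: p=0.2105, T=0.293, ωT=1.110441, cosh=1.682555, sinh=1.353141; start (x,ẋ)=(0.193491, 0.838905) → end (x,ẋ)=(0.481403, 1.324276)
phase 3: p=0.6761, T=0.469, ωT=1.777463, cosh=3.041949, sinh=2.872883; start (x,ẋ)=(0.481403, 1.324276) → end (x,ẋ)=(1.087690, 1.908526)
phase 4: p=1.1612, T=0.463, ωT=1.754724, cosh=2.977403, sinh=2.804447; start (x,ẋ)=(1.087690, 1.908526) → end (x,ẋ)=(2.354600, 4.901142)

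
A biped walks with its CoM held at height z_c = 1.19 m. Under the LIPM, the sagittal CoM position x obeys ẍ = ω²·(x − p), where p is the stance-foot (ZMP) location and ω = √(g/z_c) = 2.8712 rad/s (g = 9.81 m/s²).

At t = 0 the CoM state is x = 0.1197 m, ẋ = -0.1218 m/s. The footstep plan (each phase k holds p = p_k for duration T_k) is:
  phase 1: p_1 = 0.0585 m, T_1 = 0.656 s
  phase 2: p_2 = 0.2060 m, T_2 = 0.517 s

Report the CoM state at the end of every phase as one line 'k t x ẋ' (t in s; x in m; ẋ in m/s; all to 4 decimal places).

phase 1: p=0.0585, T=0.656, ωT=1.883507, cosh=3.364293, sinh=3.212237; start (x,ẋ)=(0.119700, -0.121800) → end (x,ẋ)=(0.128127, 0.154675)
phase 2: p=0.2060, T=0.517, ωT=1.484410, cosh=2.319500, sinh=2.092864; start (x,ẋ)=(0.128127, 0.154675) → end (x,ẋ)=(0.138120, -0.109169)

1 0.6560 0.1281 0.1547
2 1.1730 0.1381 -0.1092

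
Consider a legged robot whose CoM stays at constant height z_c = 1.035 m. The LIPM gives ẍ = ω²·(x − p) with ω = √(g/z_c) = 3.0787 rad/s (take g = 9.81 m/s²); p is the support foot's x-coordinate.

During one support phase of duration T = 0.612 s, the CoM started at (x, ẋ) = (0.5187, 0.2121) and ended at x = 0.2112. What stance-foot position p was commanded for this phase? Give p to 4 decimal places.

p = 0.7422

ωT = 3.0787·0.612 = 1.884164; cosh(ωT) = 3.366405, sinh(ωT) = 3.214449
x(T) = p + (x₀−p)·cosh(ωT) + (ẋ₀/ω)·sinh(ωT) ⇒ p·(1 − cosh) = x(T) − x₀·cosh − (ẋ₀/ω)·sinh
numerator   = 0.2112 − (0.5187)·3.366405 − (0.2121/3.0787)·3.214449 = -1.756406
denominator = 1 − 3.366405 = -2.366405
p = -1.756406 / -2.366405 = 0.7422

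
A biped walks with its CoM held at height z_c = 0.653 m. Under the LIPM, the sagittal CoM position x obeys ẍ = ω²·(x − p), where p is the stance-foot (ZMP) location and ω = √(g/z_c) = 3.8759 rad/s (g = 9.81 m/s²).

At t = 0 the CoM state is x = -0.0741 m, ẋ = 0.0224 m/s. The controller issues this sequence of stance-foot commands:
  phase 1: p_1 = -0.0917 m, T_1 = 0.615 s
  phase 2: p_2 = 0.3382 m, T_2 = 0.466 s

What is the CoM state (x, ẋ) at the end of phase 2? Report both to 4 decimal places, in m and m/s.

x = -0.2338, ẋ = -1.9439

phase 1: p=-0.0917, T=0.615, ωT=2.383679, cosh=5.468466, sinh=5.376256; start (x,ẋ)=(-0.074100, 0.022400) → end (x,ẋ)=(0.035616, 0.489239)
phase 2: p=0.3382, T=0.466, ωT=1.806169, cosh=3.125684, sinh=2.961402; start (x,ẋ)=(0.035616, 0.489239) → end (x,ẋ)=(-0.233776, -1.943880)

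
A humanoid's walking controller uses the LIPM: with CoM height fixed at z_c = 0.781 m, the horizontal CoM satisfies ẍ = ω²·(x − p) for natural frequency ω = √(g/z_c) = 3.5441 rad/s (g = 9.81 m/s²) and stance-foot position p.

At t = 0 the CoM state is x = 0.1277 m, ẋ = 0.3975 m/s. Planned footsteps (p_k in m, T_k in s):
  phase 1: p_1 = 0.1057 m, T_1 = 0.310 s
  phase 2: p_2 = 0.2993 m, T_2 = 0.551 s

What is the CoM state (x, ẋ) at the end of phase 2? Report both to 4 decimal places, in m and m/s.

phase 1: p=0.1057, T=0.310, ωT=1.098671, cosh=1.666745, sinh=1.333431; start (x,ẋ)=(0.127700, 0.397500) → end (x,ẋ)=(0.291924, 0.766499)
phase 2: p=0.2993, T=0.551, ωT=1.952799, cosh=3.595133, sinh=3.453256; start (x,ẋ)=(0.291924, 0.766499) → end (x,ẋ)=(1.019633, 2.665389)

x = 1.0196, ẋ = 2.6654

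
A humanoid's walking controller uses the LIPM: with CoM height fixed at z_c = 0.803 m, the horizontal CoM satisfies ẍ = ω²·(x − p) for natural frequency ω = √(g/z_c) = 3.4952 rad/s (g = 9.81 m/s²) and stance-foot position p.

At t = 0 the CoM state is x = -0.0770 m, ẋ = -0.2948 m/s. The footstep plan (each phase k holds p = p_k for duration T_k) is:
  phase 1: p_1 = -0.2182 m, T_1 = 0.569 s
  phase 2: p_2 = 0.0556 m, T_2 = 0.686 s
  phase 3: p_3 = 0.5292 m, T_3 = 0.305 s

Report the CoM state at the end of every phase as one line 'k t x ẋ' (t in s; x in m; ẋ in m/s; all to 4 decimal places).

phase 1: p=-0.2182, T=0.569, ωT=1.988769, cosh=3.721698, sinh=3.584834; start (x,ẋ)=(-0.077000, -0.294800) → end (x,ẋ)=(0.004944, 0.672039)
phase 2: p=0.0556, T=0.686, ωT=2.397707, cosh=5.544429, sinh=5.453503; start (x,ẋ)=(0.004944, 0.672039) → end (x,ẋ)=(0.823310, 2.760506)
phase 3: p=0.5292, T=0.305, ωT=1.066036, cosh=1.624108, sinh=1.279737; start (x,ẋ)=(0.823310, 2.760506) → end (x,ẋ)=(2.017603, 5.798900)

1 0.5690 0.0049 0.6720
2 1.2550 0.8233 2.7605
3 1.5600 2.0176 5.7989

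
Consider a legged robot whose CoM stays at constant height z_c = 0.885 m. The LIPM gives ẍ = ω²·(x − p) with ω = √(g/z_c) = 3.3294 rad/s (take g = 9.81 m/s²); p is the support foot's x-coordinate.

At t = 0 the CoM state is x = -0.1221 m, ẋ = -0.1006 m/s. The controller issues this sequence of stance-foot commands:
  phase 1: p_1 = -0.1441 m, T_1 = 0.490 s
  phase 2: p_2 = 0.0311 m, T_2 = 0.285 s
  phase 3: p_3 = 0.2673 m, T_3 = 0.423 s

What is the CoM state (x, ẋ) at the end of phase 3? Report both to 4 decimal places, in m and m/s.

x = -1.3992, ẋ = -5.3043

phase 1: p=-0.1441, T=0.490, ωT=1.631406, cosh=2.653355, sinh=2.457701; start (x,ẋ)=(-0.122100, -0.100600) → end (x,ẋ)=(-0.159987, -0.086909)
phase 2: p=0.0311, T=0.285, ωT=0.948879, cosh=1.484994, sinh=1.097819; start (x,ẋ)=(-0.159987, -0.086909) → end (x,ẋ)=(-0.281320, -0.827498)
phase 3: p=0.2673, T=0.423, ωT=1.408336, cosh=2.166848, sinh=1.922298; start (x,ẋ)=(-0.281320, -0.827498) → end (x,ẋ)=(-1.399250, -5.304286)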